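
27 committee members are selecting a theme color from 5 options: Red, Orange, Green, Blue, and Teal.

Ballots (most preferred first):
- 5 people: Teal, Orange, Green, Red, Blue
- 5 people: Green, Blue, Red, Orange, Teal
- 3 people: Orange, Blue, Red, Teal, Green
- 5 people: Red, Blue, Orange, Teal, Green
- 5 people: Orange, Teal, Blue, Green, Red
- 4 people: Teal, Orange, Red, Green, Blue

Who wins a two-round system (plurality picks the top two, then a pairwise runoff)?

Round 1 first-place votes: Red 5, Orange 8, Green 5, Blue 0, Teal 9. Teal and Orange advance.
Runoff: Teal is ranked above Orange on 9 ballots, Orange above Teal on 18.

Orange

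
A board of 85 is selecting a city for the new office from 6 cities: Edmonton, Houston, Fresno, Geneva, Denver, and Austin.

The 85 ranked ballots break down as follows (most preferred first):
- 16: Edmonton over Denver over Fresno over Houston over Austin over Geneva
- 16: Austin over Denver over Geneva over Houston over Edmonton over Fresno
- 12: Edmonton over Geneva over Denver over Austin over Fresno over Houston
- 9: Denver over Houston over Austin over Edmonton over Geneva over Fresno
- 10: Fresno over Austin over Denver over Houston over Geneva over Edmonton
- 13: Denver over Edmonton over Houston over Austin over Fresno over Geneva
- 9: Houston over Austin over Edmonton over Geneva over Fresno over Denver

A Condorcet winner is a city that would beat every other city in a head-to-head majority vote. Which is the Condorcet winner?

Denver vs Edmonton: 48–37
Denver vs Houston: 76–9
Denver vs Fresno: 66–19
Denver vs Geneva: 64–21
Denver vs Austin: 50–35
Denver beats every other city.

Denver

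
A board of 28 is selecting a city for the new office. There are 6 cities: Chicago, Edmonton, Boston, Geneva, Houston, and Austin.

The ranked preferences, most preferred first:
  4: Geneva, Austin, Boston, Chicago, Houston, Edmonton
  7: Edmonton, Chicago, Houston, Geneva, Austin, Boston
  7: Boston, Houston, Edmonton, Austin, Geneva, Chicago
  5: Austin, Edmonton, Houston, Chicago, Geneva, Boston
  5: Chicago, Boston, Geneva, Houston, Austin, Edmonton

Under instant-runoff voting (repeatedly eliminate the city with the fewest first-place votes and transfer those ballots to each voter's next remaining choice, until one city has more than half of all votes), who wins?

Austin

Round 1: Chicago 5, Edmonton 7, Boston 7, Geneva 4, Houston 0, Austin 5. Houston eliminated.
Round 2: Chicago 5, Edmonton 7, Boston 7, Geneva 4, Austin 5. Geneva eliminated.
Round 3: Chicago 5, Edmonton 7, Boston 7, Austin 9. Chicago eliminated.
Round 4: Edmonton 7, Boston 12, Austin 9. Edmonton eliminated.
Round 5: Boston 12, Austin 16. Austin has a majority (≥15).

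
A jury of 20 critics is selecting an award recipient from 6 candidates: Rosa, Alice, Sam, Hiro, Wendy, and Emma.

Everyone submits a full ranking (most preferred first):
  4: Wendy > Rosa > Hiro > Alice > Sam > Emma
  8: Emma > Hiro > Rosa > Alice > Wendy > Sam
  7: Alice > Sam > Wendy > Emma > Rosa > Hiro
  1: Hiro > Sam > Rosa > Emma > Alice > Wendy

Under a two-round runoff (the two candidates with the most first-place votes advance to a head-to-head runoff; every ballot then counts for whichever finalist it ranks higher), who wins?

Round 1 first-place votes: Rosa 0, Alice 7, Sam 0, Hiro 1, Wendy 4, Emma 8. Emma and Alice advance.
Runoff: Emma is ranked above Alice on 9 ballots, Alice above Emma on 11.

Alice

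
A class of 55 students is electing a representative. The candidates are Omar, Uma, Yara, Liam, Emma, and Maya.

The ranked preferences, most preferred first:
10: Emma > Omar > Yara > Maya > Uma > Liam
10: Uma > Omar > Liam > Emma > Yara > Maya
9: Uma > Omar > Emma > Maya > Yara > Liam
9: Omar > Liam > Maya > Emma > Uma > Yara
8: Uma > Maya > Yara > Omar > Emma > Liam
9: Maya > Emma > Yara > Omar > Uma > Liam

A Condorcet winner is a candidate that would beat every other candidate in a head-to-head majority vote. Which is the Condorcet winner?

Omar

Omar vs Uma: 28–27
Omar vs Yara: 38–17
Omar vs Liam: 55–0
Omar vs Emma: 36–19
Omar vs Maya: 38–17
Omar beats every other candidate.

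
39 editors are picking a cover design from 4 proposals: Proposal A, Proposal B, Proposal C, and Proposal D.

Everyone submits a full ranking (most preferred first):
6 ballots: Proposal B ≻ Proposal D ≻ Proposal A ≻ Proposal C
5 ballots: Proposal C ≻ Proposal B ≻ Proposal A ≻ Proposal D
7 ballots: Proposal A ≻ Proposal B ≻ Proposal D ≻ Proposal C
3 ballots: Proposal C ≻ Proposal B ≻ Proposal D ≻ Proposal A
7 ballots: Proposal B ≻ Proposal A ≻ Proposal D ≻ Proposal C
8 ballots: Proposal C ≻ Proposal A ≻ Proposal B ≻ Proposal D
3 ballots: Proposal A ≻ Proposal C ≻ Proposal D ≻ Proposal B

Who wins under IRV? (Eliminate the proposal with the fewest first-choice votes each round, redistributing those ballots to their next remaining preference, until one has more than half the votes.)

Round 1: Proposal A 10, Proposal B 13, Proposal C 16, Proposal D 0. Proposal D eliminated.
Round 2: Proposal A 10, Proposal B 13, Proposal C 16. Proposal A eliminated.
Round 3: Proposal B 20, Proposal C 19. Proposal B has a majority (≥20).

Proposal B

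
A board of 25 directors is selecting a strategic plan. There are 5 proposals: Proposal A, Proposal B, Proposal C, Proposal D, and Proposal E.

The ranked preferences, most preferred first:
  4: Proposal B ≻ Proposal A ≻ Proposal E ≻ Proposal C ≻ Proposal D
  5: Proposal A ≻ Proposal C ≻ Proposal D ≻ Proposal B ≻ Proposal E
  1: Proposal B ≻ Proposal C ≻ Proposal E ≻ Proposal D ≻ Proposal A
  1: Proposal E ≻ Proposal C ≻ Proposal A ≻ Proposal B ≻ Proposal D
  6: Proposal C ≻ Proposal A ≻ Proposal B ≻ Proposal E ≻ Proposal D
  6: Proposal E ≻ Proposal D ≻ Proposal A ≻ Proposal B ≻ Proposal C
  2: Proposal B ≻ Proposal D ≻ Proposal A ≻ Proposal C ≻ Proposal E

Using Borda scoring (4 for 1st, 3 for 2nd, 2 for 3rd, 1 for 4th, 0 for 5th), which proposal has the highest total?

Proposal A

Proposal A: 4×3 + 5×4 + 1×0 + 1×2 + 6×3 + 6×2 + 2×2 = 68
Proposal B: 4×4 + 5×1 + 1×4 + 1×1 + 6×2 + 6×1 + 2×4 = 52
Proposal C: 4×1 + 5×3 + 1×3 + 1×3 + 6×4 + 6×0 + 2×1 = 51
Proposal D: 4×0 + 5×2 + 1×1 + 1×0 + 6×0 + 6×3 + 2×3 = 35
Proposal E: 4×2 + 5×0 + 1×2 + 1×4 + 6×1 + 6×4 + 2×0 = 44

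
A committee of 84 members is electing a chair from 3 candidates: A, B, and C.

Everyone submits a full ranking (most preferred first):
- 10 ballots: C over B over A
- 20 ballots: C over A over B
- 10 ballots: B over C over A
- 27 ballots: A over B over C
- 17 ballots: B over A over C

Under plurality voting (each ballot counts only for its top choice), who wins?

First-place votes: A 27, B 27, C 30.

C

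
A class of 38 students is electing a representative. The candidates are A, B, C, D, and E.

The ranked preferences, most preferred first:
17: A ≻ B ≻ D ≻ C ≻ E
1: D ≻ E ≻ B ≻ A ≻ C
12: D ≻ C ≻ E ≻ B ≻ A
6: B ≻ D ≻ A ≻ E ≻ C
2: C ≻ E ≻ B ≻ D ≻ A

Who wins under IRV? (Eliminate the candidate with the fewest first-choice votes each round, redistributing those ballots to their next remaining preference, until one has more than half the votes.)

D

Round 1: A 17, B 6, C 2, D 13, E 0. E eliminated.
Round 2: A 17, B 6, C 2, D 13. C eliminated.
Round 3: A 17, B 8, D 13. B eliminated.
Round 4: A 17, D 21. D has a majority (≥20).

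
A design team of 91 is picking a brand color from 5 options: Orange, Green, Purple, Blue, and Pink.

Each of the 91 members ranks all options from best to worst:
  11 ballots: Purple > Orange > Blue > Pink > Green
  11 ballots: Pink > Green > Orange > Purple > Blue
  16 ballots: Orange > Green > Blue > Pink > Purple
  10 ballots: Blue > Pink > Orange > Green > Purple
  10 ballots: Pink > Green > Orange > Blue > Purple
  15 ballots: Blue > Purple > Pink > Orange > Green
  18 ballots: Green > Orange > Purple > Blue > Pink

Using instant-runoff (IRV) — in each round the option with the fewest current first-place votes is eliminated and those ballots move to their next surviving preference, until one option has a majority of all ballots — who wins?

Round 1: Orange 16, Green 18, Purple 11, Blue 25, Pink 21. Purple eliminated.
Round 2: Orange 27, Green 18, Blue 25, Pink 21. Green eliminated.
Round 3: Orange 45, Blue 25, Pink 21. Pink eliminated.
Round 4: Orange 66, Blue 25. Orange has a majority (≥46).

Orange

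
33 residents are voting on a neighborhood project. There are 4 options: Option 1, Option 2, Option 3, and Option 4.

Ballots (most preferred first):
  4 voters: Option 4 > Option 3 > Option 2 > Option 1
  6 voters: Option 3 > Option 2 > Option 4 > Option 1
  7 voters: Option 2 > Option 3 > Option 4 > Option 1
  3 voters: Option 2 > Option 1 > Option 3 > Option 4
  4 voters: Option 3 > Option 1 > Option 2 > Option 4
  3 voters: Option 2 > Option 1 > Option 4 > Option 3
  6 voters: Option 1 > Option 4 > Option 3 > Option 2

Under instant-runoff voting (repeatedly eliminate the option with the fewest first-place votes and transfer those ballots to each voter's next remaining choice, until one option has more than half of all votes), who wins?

Round 1: Option 1 6, Option 2 13, Option 3 10, Option 4 4. Option 4 eliminated.
Round 2: Option 1 6, Option 2 13, Option 3 14. Option 1 eliminated.
Round 3: Option 2 13, Option 3 20. Option 3 has a majority (≥17).

Option 3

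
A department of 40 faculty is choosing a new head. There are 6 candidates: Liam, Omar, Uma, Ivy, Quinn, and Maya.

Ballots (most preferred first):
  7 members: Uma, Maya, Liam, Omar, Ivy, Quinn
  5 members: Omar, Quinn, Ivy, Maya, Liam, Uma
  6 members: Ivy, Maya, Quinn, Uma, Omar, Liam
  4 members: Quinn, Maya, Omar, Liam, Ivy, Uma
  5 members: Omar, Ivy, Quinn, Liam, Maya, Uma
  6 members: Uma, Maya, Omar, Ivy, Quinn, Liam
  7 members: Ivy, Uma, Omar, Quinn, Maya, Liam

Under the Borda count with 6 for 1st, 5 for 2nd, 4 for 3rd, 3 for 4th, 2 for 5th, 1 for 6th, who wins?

Liam: 7×4 + 5×2 + 6×1 + 4×3 + 5×3 + 6×1 + 7×1 = 84
Omar: 7×3 + 5×6 + 6×2 + 4×4 + 5×6 + 6×4 + 7×4 = 161
Uma: 7×6 + 5×1 + 6×3 + 4×1 + 5×1 + 6×6 + 7×5 = 145
Ivy: 7×2 + 5×4 + 6×6 + 4×2 + 5×5 + 6×3 + 7×6 = 163
Quinn: 7×1 + 5×5 + 6×4 + 4×6 + 5×4 + 6×2 + 7×3 = 133
Maya: 7×5 + 5×3 + 6×5 + 4×5 + 5×2 + 6×5 + 7×2 = 154

Ivy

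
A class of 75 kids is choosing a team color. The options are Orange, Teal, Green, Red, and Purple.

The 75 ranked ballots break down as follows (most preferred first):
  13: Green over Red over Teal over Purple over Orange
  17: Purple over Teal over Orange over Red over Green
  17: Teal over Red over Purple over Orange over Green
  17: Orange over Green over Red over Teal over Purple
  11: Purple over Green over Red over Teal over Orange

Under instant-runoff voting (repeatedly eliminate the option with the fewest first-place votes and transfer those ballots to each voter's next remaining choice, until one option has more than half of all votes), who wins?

Teal

Round 1: Orange 17, Teal 17, Green 13, Red 0, Purple 28. Red eliminated.
Round 2: Orange 17, Teal 17, Green 13, Purple 28. Green eliminated.
Round 3: Orange 17, Teal 30, Purple 28. Orange eliminated.
Round 4: Teal 47, Purple 28. Teal has a majority (≥38).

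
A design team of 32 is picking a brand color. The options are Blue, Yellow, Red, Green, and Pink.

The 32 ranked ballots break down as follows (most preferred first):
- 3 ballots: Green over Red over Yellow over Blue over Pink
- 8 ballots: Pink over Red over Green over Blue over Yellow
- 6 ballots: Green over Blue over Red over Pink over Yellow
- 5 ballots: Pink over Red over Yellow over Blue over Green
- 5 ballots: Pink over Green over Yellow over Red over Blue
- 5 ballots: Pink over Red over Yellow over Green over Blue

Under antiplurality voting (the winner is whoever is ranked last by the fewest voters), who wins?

Red

Last-place votes: Blue 10, Yellow 14, Red 0, Green 5, Pink 3.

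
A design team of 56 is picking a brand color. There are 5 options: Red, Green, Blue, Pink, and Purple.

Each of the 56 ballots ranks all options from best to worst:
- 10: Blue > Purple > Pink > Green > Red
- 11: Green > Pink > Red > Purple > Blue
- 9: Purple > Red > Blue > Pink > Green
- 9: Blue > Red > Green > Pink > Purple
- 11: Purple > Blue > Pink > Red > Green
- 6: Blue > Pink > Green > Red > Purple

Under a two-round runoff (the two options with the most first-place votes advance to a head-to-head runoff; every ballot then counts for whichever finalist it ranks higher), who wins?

Purple

Round 1 first-place votes: Red 0, Green 11, Blue 25, Pink 0, Purple 20. Blue and Purple advance.
Runoff: Blue is ranked above Purple on 25 ballots, Purple above Blue on 31.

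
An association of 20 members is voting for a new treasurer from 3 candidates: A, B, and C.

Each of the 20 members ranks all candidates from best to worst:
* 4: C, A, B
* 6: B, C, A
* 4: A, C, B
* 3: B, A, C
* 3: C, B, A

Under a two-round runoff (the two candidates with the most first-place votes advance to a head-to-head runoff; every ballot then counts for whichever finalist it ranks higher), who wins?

C

Round 1 first-place votes: A 4, B 9, C 7. B and C advance.
Runoff: B is ranked above C on 9 ballots, C above B on 11.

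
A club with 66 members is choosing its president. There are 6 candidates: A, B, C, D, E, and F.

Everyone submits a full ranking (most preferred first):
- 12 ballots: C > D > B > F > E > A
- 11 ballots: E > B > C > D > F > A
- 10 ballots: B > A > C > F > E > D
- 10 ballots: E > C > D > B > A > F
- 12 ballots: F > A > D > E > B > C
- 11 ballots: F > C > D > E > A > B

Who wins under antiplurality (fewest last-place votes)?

Last-place votes: A 23, B 11, C 12, D 10, E 0, F 10.

E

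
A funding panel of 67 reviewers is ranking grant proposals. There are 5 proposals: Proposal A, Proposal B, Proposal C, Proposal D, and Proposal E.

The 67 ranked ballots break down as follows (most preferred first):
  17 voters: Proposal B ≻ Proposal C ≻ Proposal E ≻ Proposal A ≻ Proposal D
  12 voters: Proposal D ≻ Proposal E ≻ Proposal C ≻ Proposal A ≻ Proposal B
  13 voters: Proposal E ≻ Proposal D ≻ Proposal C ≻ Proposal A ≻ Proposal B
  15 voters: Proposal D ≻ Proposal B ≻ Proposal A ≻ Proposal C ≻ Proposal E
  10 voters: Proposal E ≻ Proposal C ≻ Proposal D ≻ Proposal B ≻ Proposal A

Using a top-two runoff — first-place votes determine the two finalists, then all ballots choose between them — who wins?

Round 1 first-place votes: Proposal A 0, Proposal B 17, Proposal C 0, Proposal D 27, Proposal E 23. Proposal D and Proposal E advance.
Runoff: Proposal D is ranked above Proposal E on 27 ballots, Proposal E above Proposal D on 40.

Proposal E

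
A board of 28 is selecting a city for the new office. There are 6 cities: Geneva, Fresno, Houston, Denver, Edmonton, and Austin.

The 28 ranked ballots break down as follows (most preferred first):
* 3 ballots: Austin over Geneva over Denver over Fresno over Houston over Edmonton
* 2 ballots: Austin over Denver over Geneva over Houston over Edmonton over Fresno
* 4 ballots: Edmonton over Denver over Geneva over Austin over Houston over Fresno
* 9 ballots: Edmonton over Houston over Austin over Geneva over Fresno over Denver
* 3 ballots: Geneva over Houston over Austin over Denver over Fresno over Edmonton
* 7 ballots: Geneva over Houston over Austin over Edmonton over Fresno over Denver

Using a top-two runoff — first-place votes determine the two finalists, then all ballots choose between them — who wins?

Round 1 first-place votes: Geneva 10, Fresno 0, Houston 0, Denver 0, Edmonton 13, Austin 5. Edmonton and Geneva advance.
Runoff: Edmonton is ranked above Geneva on 13 ballots, Geneva above Edmonton on 15.

Geneva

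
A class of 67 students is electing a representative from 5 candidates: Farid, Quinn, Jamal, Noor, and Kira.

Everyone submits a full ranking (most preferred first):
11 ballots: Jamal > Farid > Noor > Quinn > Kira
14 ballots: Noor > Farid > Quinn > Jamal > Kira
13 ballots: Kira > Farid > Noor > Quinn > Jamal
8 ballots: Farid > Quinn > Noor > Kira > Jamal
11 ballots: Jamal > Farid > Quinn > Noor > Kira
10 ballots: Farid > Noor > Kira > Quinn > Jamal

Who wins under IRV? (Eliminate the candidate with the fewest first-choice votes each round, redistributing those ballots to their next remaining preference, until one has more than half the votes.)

Round 1: Farid 18, Quinn 0, Jamal 22, Noor 14, Kira 13. Quinn eliminated.
Round 2: Farid 18, Jamal 22, Noor 14, Kira 13. Kira eliminated.
Round 3: Farid 31, Jamal 22, Noor 14. Noor eliminated.
Round 4: Farid 45, Jamal 22. Farid has a majority (≥34).

Farid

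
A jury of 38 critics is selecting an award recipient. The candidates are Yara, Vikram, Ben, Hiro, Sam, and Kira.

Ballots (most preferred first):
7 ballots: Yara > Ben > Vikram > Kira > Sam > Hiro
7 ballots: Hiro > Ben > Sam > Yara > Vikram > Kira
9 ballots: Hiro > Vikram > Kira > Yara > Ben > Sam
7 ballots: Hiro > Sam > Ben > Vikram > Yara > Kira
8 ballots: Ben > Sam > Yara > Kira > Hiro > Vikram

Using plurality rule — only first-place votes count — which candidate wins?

First-place votes: Yara 7, Vikram 0, Ben 8, Hiro 23, Sam 0, Kira 0.

Hiro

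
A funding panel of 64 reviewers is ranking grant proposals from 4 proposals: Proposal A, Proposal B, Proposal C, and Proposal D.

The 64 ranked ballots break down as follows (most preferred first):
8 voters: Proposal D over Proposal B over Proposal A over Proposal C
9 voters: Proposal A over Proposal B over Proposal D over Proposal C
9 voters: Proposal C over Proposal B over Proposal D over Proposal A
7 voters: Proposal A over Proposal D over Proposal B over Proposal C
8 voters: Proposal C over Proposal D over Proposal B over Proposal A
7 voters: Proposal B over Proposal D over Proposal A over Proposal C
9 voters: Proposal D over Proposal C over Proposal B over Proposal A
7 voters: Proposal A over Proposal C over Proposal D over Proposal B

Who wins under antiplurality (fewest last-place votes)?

Last-place votes: Proposal A 26, Proposal B 7, Proposal C 31, Proposal D 0.

Proposal D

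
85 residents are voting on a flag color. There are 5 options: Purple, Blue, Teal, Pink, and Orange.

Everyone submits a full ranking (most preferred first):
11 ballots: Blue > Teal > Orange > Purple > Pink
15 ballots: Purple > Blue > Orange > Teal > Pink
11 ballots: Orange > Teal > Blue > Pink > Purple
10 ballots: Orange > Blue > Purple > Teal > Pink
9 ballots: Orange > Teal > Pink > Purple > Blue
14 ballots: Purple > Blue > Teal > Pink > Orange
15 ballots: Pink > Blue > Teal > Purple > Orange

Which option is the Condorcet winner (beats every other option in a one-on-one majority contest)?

Blue vs Purple: 47–38
Blue vs Teal: 65–20
Blue vs Pink: 61–24
Blue vs Orange: 55–30
Blue beats every other option.

Blue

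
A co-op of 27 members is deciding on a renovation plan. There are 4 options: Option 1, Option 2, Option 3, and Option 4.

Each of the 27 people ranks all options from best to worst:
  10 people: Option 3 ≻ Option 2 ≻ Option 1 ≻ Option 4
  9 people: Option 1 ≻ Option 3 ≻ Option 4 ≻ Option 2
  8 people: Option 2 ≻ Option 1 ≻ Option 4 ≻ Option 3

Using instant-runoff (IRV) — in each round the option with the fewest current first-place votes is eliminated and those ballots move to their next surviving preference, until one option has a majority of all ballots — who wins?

Round 1: Option 1 9, Option 2 8, Option 3 10, Option 4 0. Option 4 eliminated.
Round 2: Option 1 9, Option 2 8, Option 3 10. Option 2 eliminated.
Round 3: Option 1 17, Option 3 10. Option 1 has a majority (≥14).

Option 1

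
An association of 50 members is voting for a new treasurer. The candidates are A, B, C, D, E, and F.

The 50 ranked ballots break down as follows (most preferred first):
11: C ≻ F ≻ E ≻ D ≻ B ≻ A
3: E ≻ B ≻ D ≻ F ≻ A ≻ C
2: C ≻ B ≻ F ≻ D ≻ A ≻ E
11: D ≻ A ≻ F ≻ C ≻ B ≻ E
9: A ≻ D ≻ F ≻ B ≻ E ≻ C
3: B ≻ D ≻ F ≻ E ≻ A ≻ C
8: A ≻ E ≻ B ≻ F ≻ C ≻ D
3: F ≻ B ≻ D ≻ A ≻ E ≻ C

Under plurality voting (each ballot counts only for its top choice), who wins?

A

First-place votes: A 17, B 3, C 13, D 11, E 3, F 3.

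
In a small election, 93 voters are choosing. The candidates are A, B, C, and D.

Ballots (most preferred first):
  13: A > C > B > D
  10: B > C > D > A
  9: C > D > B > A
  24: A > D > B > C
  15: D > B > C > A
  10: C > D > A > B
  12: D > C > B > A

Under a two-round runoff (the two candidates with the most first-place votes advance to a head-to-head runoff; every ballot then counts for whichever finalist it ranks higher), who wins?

D

Round 1 first-place votes: A 37, B 10, C 19, D 27. A and D advance.
Runoff: A is ranked above D on 37 ballots, D above A on 56.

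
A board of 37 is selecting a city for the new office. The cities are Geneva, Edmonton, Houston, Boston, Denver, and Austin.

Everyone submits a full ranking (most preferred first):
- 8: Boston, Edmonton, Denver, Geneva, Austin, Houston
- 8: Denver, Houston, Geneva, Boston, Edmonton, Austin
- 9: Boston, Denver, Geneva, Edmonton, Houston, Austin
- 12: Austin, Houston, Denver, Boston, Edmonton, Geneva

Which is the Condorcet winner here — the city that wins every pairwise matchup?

Denver

Denver vs Geneva: 37–0
Denver vs Edmonton: 29–8
Denver vs Houston: 25–12
Denver vs Boston: 20–17
Denver vs Austin: 25–12
Denver beats every other city.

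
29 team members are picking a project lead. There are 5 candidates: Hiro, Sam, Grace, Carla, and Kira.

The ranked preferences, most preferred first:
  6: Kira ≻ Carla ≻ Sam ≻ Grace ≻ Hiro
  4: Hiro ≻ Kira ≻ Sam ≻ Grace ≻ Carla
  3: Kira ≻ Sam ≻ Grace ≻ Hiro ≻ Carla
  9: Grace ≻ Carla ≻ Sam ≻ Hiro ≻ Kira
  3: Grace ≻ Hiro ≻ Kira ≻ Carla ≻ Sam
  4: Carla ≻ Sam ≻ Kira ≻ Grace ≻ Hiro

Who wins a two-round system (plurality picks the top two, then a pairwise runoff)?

Kira

Round 1 first-place votes: Hiro 4, Sam 0, Grace 12, Carla 4, Kira 9. Grace and Kira advance.
Runoff: Grace is ranked above Kira on 12 ballots, Kira above Grace on 17.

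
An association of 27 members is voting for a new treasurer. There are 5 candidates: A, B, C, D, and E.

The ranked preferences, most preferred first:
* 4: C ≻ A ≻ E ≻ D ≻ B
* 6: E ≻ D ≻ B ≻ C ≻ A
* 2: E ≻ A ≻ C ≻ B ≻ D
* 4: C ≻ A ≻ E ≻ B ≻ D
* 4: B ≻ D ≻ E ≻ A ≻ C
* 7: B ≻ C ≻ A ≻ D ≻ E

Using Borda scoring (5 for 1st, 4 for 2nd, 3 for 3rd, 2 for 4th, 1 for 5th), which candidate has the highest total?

C

A: 4×4 + 6×1 + 2×4 + 4×4 + 4×2 + 7×3 = 75
B: 4×1 + 6×3 + 2×2 + 4×2 + 4×5 + 7×5 = 89
C: 4×5 + 6×2 + 2×3 + 4×5 + 4×1 + 7×4 = 90
D: 4×2 + 6×4 + 2×1 + 4×1 + 4×4 + 7×2 = 68
E: 4×3 + 6×5 + 2×5 + 4×3 + 4×3 + 7×1 = 83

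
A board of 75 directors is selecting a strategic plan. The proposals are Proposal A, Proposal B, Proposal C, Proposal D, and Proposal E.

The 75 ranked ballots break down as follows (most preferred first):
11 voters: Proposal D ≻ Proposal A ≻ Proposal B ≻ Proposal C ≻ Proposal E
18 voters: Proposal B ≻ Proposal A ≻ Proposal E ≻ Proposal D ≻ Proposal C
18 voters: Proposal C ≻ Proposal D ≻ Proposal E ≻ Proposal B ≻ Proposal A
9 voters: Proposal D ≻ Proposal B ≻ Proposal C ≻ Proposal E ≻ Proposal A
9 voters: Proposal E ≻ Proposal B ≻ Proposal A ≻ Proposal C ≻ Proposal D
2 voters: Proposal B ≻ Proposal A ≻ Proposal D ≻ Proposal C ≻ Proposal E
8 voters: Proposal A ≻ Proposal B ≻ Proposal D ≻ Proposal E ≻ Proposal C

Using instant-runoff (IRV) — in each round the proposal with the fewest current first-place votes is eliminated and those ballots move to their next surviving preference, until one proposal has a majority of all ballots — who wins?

Proposal D

Round 1: Proposal A 8, Proposal B 20, Proposal C 18, Proposal D 20, Proposal E 9. Proposal A eliminated.
Round 2: Proposal B 28, Proposal C 18, Proposal D 20, Proposal E 9. Proposal E eliminated.
Round 3: Proposal B 37, Proposal C 18, Proposal D 20. Proposal C eliminated.
Round 4: Proposal B 37, Proposal D 38. Proposal D has a majority (≥38).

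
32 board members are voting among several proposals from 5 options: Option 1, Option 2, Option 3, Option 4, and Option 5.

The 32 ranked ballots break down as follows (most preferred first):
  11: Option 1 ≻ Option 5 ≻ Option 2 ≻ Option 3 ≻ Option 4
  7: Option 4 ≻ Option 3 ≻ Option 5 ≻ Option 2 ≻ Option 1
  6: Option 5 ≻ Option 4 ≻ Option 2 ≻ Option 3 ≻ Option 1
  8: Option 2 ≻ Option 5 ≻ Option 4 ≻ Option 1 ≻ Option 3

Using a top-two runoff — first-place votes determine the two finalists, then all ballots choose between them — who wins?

Option 2

Round 1 first-place votes: Option 1 11, Option 2 8, Option 3 0, Option 4 7, Option 5 6. Option 1 and Option 2 advance.
Runoff: Option 1 is ranked above Option 2 on 11 ballots, Option 2 above Option 1 on 21.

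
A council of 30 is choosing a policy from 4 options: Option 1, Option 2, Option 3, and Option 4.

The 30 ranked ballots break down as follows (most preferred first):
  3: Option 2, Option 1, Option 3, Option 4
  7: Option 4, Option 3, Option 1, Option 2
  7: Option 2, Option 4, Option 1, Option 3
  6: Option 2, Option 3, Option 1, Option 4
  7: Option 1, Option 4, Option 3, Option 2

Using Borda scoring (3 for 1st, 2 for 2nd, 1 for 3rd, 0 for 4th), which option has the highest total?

Option 1: 3×2 + 7×1 + 7×1 + 6×1 + 7×3 = 47
Option 2: 3×3 + 7×0 + 7×3 + 6×3 + 7×0 = 48
Option 3: 3×1 + 7×2 + 7×0 + 6×2 + 7×1 = 36
Option 4: 3×0 + 7×3 + 7×2 + 6×0 + 7×2 = 49

Option 4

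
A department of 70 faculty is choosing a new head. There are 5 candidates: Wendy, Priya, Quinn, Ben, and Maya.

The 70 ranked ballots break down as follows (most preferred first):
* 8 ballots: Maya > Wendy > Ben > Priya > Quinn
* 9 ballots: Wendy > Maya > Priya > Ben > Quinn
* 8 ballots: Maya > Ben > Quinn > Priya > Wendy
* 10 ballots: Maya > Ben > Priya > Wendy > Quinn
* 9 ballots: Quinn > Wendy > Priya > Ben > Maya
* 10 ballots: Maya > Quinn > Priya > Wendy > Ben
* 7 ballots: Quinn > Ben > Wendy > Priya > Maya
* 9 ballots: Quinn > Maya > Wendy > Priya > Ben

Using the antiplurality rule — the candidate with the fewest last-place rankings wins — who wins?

Priya

Last-place votes: Wendy 8, Priya 0, Quinn 27, Ben 19, Maya 16.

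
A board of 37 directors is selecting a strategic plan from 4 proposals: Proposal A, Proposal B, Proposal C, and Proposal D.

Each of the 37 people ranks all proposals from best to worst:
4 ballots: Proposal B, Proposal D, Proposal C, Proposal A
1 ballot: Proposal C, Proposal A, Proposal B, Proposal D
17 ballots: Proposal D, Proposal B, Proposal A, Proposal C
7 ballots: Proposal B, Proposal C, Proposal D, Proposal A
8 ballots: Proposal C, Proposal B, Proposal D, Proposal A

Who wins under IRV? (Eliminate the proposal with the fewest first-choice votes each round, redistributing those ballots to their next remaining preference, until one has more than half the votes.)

Round 1: Proposal A 0, Proposal B 11, Proposal C 9, Proposal D 17. Proposal A eliminated.
Round 2: Proposal B 11, Proposal C 9, Proposal D 17. Proposal C eliminated.
Round 3: Proposal B 20, Proposal D 17. Proposal B has a majority (≥19).

Proposal B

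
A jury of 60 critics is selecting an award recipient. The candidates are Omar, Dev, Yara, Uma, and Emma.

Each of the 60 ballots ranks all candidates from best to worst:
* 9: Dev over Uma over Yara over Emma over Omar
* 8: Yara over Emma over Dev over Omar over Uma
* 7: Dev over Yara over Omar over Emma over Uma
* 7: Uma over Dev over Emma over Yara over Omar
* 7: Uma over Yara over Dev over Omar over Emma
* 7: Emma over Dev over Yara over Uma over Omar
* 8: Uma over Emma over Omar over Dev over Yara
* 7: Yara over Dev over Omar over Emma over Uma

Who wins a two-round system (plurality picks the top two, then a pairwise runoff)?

Round 1 first-place votes: Omar 0, Dev 16, Yara 15, Uma 22, Emma 7. Uma and Dev advance.
Runoff: Uma is ranked above Dev on 22 ballots, Dev above Uma on 38.

Dev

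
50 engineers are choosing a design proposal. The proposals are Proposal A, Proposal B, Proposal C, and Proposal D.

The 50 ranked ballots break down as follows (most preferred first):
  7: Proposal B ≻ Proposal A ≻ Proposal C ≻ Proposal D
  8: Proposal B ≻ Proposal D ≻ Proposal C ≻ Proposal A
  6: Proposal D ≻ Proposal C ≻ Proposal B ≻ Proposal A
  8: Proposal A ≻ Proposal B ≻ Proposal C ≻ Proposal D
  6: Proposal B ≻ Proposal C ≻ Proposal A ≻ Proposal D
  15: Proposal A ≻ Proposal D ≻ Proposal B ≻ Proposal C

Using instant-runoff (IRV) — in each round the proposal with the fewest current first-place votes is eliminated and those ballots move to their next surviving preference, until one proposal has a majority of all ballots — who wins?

Round 1: Proposal A 23, Proposal B 21, Proposal C 0, Proposal D 6. Proposal C eliminated.
Round 2: Proposal A 23, Proposal B 21, Proposal D 6. Proposal D eliminated.
Round 3: Proposal A 23, Proposal B 27. Proposal B has a majority (≥26).

Proposal B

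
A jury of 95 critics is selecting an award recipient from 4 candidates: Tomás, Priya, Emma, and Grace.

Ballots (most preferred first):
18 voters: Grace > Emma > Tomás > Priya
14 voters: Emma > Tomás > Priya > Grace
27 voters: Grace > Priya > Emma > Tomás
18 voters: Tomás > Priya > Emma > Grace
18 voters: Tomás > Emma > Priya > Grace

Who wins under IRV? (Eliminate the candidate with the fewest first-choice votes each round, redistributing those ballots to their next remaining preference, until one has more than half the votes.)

Round 1: Tomás 36, Priya 0, Emma 14, Grace 45. Priya eliminated.
Round 2: Tomás 36, Emma 14, Grace 45. Emma eliminated.
Round 3: Tomás 50, Grace 45. Tomás has a majority (≥48).

Tomás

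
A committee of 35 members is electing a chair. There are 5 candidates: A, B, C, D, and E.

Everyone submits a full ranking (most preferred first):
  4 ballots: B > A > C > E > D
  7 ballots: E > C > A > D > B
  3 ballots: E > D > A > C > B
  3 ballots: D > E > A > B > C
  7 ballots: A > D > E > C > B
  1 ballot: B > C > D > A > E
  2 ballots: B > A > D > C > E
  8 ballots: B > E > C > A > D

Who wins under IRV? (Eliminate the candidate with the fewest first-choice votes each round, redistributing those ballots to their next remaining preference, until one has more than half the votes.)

E

Round 1: A 7, B 15, C 0, D 3, E 10. C eliminated.
Round 2: A 7, B 15, D 3, E 10. D eliminated.
Round 3: A 7, B 15, E 13. A eliminated.
Round 4: B 15, E 20. E has a majority (≥18).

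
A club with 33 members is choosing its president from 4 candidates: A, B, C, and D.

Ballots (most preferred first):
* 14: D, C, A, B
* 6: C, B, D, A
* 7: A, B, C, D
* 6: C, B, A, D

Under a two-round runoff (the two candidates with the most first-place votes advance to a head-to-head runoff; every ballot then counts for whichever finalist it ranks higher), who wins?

Round 1 first-place votes: A 7, B 0, C 12, D 14. D and C advance.
Runoff: D is ranked above C on 14 ballots, C above D on 19.

C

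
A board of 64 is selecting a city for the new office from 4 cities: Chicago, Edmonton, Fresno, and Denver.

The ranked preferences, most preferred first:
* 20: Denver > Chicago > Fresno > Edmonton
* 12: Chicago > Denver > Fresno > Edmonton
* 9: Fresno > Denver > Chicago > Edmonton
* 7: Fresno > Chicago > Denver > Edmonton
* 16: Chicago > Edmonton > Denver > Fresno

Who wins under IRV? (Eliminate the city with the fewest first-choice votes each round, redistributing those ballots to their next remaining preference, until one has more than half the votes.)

Round 1: Chicago 28, Edmonton 0, Fresno 16, Denver 20. Edmonton eliminated.
Round 2: Chicago 28, Fresno 16, Denver 20. Fresno eliminated.
Round 3: Chicago 35, Denver 29. Chicago has a majority (≥33).

Chicago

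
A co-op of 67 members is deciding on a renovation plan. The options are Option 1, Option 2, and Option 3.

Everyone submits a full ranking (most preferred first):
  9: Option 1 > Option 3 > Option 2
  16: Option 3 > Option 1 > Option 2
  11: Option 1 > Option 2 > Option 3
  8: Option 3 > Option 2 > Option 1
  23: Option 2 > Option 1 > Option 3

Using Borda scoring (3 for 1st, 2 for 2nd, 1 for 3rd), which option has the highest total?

Option 1: 9×3 + 16×2 + 11×3 + 8×1 + 23×2 = 146
Option 2: 9×1 + 16×1 + 11×2 + 8×2 + 23×3 = 132
Option 3: 9×2 + 16×3 + 11×1 + 8×3 + 23×1 = 124

Option 1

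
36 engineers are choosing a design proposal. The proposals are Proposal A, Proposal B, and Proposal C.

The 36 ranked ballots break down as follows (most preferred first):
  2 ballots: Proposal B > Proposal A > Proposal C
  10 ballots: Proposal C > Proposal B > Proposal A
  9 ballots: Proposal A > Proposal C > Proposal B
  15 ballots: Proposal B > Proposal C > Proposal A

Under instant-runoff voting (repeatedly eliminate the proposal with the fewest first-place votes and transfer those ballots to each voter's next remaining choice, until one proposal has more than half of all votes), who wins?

Round 1: Proposal A 9, Proposal B 17, Proposal C 10. Proposal A eliminated.
Round 2: Proposal B 17, Proposal C 19. Proposal C has a majority (≥19).

Proposal C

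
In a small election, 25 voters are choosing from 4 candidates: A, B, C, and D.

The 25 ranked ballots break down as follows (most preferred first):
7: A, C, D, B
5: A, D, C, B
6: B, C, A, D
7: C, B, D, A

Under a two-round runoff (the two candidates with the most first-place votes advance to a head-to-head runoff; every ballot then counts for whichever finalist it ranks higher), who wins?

Round 1 first-place votes: A 12, B 6, C 7, D 0. A and C advance.
Runoff: A is ranked above C on 12 ballots, C above A on 13.

C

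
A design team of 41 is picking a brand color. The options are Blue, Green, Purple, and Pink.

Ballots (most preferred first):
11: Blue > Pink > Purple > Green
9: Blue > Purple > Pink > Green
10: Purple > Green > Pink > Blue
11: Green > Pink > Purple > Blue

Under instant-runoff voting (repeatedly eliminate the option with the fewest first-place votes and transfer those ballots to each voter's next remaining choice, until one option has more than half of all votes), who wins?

Round 1: Blue 20, Green 11, Purple 10, Pink 0. Pink eliminated.
Round 2: Blue 20, Green 11, Purple 10. Purple eliminated.
Round 3: Blue 20, Green 21. Green has a majority (≥21).

Green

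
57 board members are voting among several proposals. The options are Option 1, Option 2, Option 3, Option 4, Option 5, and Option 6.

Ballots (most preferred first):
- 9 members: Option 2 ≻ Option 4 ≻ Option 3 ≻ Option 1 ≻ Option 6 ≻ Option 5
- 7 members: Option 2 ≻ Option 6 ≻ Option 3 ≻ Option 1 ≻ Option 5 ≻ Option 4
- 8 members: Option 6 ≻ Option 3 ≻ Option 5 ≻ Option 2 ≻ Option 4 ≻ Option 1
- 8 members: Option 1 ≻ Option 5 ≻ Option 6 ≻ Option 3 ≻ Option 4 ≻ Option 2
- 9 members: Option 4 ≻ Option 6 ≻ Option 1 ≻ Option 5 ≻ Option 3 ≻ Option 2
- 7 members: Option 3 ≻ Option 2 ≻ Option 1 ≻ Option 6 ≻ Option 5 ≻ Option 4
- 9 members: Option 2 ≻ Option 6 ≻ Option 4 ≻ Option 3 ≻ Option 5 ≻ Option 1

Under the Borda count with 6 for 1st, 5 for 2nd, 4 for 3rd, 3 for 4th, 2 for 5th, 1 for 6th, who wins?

Option 6

Option 1: 9×3 + 7×3 + 8×1 + 8×6 + 9×4 + 7×4 + 9×1 = 177
Option 2: 9×6 + 7×6 + 8×3 + 8×1 + 9×1 + 7×5 + 9×6 = 226
Option 3: 9×4 + 7×4 + 8×5 + 8×3 + 9×2 + 7×6 + 9×3 = 215
Option 4: 9×5 + 7×1 + 8×2 + 8×2 + 9×6 + 7×1 + 9×4 = 181
Option 5: 9×1 + 7×2 + 8×4 + 8×5 + 9×3 + 7×2 + 9×2 = 154
Option 6: 9×2 + 7×5 + 8×6 + 8×4 + 9×5 + 7×3 + 9×5 = 244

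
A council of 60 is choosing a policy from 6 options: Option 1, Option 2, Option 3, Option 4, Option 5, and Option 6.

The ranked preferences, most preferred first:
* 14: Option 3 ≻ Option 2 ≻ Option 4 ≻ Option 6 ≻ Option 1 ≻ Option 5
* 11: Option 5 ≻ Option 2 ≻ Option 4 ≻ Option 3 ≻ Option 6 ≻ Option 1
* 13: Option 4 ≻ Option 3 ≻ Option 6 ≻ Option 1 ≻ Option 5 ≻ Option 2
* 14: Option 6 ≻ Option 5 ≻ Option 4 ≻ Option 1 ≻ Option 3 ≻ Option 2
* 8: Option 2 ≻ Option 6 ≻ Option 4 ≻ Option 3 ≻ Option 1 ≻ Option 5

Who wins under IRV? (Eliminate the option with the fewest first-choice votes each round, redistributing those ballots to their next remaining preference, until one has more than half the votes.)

Round 1: Option 1 0, Option 2 8, Option 3 14, Option 4 13, Option 5 11, Option 6 14. Option 1 eliminated.
Round 2: Option 2 8, Option 3 14, Option 4 13, Option 5 11, Option 6 14. Option 2 eliminated.
Round 3: Option 3 14, Option 4 13, Option 5 11, Option 6 22. Option 5 eliminated.
Round 4: Option 3 14, Option 4 24, Option 6 22. Option 3 eliminated.
Round 5: Option 4 38, Option 6 22. Option 4 has a majority (≥31).

Option 4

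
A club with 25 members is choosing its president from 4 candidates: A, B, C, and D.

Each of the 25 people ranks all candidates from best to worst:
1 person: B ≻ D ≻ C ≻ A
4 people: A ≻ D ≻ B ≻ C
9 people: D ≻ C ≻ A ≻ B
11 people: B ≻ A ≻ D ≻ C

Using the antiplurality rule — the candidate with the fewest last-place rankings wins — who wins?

D

Last-place votes: A 1, B 9, C 15, D 0.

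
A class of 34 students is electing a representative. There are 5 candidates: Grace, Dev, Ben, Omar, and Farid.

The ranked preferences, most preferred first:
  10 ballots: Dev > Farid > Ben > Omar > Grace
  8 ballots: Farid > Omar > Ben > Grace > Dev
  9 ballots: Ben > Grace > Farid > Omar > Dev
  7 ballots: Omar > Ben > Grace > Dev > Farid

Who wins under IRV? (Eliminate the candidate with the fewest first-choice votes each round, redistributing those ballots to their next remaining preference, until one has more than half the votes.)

Round 1: Grace 0, Dev 10, Ben 9, Omar 7, Farid 8. Grace eliminated.
Round 2: Dev 10, Ben 9, Omar 7, Farid 8. Omar eliminated.
Round 3: Dev 10, Ben 16, Farid 8. Farid eliminated.
Round 4: Dev 10, Ben 24. Ben has a majority (≥18).

Ben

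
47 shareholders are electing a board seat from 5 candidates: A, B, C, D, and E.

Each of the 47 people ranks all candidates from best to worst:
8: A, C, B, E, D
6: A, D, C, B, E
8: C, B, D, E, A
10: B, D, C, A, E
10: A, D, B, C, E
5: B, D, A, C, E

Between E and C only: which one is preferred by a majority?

E is ranked above C on 0 ballots; C above E on 47.

C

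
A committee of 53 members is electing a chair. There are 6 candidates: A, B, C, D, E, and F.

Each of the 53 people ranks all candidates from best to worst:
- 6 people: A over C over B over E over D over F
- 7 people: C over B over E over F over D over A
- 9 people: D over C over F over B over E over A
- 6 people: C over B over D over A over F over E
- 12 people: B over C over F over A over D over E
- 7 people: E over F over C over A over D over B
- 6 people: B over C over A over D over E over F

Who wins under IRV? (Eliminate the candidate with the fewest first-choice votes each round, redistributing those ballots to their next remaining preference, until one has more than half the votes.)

C

Round 1: A 6, B 18, C 13, D 9, E 7, F 0. F eliminated.
Round 2: A 6, B 18, C 13, D 9, E 7. A eliminated.
Round 3: B 18, C 19, D 9, E 7. E eliminated.
Round 4: B 18, C 26, D 9. D eliminated.
Round 5: B 18, C 35. C has a majority (≥27).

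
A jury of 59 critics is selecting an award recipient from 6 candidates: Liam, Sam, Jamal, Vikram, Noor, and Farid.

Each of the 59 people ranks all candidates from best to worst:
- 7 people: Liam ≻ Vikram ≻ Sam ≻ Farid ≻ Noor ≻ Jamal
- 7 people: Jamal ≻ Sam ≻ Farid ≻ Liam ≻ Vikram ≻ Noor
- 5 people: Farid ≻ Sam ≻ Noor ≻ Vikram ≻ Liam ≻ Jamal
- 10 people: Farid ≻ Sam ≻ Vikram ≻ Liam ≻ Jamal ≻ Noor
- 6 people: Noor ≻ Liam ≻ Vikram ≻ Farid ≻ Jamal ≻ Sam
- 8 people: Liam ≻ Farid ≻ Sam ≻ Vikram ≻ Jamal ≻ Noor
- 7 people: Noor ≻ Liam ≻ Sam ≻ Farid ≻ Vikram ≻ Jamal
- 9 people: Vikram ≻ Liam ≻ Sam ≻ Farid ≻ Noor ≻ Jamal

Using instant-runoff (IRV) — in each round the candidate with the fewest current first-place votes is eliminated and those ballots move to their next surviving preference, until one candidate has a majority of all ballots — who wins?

Liam

Round 1: Liam 15, Sam 0, Jamal 7, Vikram 9, Noor 13, Farid 15. Sam eliminated.
Round 2: Liam 15, Jamal 7, Vikram 9, Noor 13, Farid 15. Jamal eliminated.
Round 3: Liam 15, Vikram 9, Noor 13, Farid 22. Vikram eliminated.
Round 4: Liam 24, Noor 13, Farid 22. Noor eliminated.
Round 5: Liam 37, Farid 22. Liam has a majority (≥30).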